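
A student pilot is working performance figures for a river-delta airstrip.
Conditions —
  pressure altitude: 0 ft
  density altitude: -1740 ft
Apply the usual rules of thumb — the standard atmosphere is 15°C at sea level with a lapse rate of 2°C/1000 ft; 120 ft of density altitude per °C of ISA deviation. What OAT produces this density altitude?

0.5°C

Density altitude − pressure altitude = -1740 − 0 = -1740 ft.
At 120 ft/°C that is an ISA deviation of -1740/120 = -14.5°C.
ISA temperature at 0 ft = 15 − 2 × (0/1000) = 15°C.
OAT = ISA + deviation = 15 + (-14.5) = 0.5°C.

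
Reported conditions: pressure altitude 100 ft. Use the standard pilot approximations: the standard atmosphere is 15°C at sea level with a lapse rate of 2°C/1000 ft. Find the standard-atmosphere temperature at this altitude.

14.8°C

ISA temperature = 15 − 2 × (100/1000) = 15 − 0.2 = 14.8°C.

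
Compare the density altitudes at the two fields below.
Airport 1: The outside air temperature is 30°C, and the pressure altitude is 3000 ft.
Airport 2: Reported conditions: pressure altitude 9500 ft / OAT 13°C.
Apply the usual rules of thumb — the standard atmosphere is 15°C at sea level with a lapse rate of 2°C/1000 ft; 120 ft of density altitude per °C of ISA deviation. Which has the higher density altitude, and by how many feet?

Airport 1: ISA temp = 9°C, deviation +21°C, DA = 3000 + 120 × 21 = 5520 ft.
Airport 2: ISA temp = -4°C, deviation +17°C, DA = 9500 + 120 × 17 = 11540 ft.
Airport 2 is higher by 11540 − 5520 = 6020 ft.

Airport 2 by 6020 ft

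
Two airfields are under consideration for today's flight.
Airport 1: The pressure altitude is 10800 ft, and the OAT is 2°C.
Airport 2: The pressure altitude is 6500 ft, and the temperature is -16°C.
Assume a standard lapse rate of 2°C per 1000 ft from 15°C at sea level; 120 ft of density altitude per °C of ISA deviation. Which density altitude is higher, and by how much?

Airport 1: ISA temp = -6.6°C, deviation +8.6°C, DA = 10800 + 120 × 8.6 = 11832 ft.
Airport 2: ISA temp = 2°C, deviation -18°C, DA = 6500 + 120 × (-18) = 4340 ft.
Airport 1 is higher by 11832 − 4340 = 7492 ft.

Airport 1 by 7492 ft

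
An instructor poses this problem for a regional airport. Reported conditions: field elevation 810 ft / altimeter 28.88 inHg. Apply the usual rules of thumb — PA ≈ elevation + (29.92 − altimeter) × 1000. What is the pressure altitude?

1850 ft

Pressure correction = (29.92 − 28.88) × 1000 = +1040 ft.
Pressure altitude = 810 + (+1040) = 1850 ft.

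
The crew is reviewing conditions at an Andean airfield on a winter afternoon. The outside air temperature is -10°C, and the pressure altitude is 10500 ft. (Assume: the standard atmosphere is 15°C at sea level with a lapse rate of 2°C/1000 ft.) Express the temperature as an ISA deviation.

ISA temperature at 10500 ft = 15 − 2 × (10500/1000) = -6°C.
Deviation = OAT − ISA = -10 − (-6) = -4°C.

ISA-4°C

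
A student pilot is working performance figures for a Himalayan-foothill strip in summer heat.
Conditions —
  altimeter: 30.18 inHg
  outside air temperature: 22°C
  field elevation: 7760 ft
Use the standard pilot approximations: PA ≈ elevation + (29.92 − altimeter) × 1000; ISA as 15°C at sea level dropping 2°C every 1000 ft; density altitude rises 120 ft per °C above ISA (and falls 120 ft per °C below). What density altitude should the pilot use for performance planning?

Pressure altitude = 7760 + (29.92 − 30.18) × 1000 = 7760 + (-260) = 7500 ft.
ISA temperature at 7500 ft = 15 − 2 × (7500/1000) = 0°C.
ISA deviation = 22 − 0 = +22°C.
Density altitude = 7500 + 120 × (22) = 10140 ft.

10140 ft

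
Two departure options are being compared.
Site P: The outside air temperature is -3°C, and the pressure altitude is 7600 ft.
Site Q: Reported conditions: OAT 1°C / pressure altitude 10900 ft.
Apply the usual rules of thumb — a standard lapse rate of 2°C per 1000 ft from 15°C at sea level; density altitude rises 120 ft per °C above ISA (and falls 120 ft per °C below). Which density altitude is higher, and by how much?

Site P: ISA temp = -0.2°C, deviation -2.8°C, DA = 7600 + 120 × (-2.8) = 7264 ft.
Site Q: ISA temp = -6.8°C, deviation +7.8°C, DA = 10900 + 120 × 7.8 = 11836 ft.
Site Q is higher by 11836 − 7264 = 4572 ft.

Site Q by 4572 ft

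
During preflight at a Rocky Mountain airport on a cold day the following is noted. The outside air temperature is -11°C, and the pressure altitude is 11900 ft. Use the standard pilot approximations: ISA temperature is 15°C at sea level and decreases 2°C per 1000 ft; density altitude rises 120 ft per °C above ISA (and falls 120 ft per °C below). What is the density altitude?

ISA temperature at 11900 ft = 15 − 2 × (11900/1000) = -8.8°C.
ISA deviation = -11 − (-8.8) = -2.2°C.
Density altitude = 11900 + 120 × (-2.2) = 11900 + (-264) = 11636 ft.

11636 ft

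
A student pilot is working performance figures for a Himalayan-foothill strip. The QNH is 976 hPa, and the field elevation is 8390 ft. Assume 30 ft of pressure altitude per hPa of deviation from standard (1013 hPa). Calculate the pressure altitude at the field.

9500 ft

Pressure correction = (1013 − 976) × 30 = +1110 ft.
Pressure altitude = 8390 + (+1110) = 9500 ft.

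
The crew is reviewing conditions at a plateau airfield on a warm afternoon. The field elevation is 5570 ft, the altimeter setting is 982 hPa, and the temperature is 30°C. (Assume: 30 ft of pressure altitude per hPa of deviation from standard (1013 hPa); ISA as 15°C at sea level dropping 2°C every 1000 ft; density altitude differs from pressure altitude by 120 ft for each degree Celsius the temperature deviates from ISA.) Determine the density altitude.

9860 ft

Pressure altitude = 5570 + (1013 − 982) × 30 = 5570 + (+930) = 6500 ft.
ISA temperature at 6500 ft = 15 − 2 × (6500/1000) = 2°C.
ISA deviation = 30 − 2 = +28°C.
Density altitude = 6500 + 120 × (28) = 9860 ft.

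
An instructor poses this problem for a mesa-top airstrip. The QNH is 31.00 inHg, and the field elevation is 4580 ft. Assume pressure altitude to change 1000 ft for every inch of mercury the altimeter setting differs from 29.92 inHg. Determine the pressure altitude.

Pressure correction = (29.92 − 31.00) × 1000 = -1080 ft.
Pressure altitude = 4580 + (-1080) = 3500 ft.

3500 ft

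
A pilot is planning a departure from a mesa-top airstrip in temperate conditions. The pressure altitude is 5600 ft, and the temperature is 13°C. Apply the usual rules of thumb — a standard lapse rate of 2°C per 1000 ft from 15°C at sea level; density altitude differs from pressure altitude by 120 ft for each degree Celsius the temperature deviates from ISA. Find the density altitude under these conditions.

ISA temperature at 5600 ft = 15 − 2 × (5600/1000) = 3.8°C.
ISA deviation = 13 − 3.8 = +9.2°C.
Density altitude = 5600 + 120 × (9.2) = 5600 + (+1104) = 6704 ft.

6704 ft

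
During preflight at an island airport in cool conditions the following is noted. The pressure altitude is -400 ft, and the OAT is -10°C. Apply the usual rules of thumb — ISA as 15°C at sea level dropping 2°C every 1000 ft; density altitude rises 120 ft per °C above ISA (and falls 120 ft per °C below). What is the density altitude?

ISA temperature at -400 ft = 15 − 2 × (-400/1000) = 15.8°C.
ISA deviation = -10 − 15.8 = -25.8°C.
Density altitude = -400 + 120 × (-25.8) = -400 + (-3096) = -3496 ft.

-3496 ft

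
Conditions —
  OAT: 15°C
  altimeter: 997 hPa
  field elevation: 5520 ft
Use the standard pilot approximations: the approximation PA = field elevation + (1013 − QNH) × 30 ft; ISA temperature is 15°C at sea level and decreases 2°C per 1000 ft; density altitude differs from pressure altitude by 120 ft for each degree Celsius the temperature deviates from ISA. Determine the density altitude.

7440 ft

Pressure altitude = 5520 + (1013 − 997) × 30 = 5520 + (+480) = 6000 ft.
ISA temperature at 6000 ft = 15 − 2 × (6000/1000) = 3°C.
ISA deviation = 15 − 3 = +12°C.
Density altitude = 6000 + 120 × (12) = 7440 ft.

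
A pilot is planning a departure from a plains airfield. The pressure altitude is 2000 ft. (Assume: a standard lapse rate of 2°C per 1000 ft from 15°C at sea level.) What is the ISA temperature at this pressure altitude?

11°C

ISA temperature = 15 − 2 × (2000/1000) = 15 − 4 = 11°C.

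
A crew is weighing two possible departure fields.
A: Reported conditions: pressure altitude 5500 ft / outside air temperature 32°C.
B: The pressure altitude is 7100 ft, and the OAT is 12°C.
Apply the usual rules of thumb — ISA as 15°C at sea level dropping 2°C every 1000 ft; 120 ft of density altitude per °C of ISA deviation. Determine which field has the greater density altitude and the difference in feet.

A: ISA temp = 4°C, deviation +28°C, DA = 5500 + 120 × 28 = 8860 ft.
B: ISA temp = 0.8°C, deviation +11.2°C, DA = 7100 + 120 × 11.2 = 8444 ft.
A is higher by 8860 − 8444 = 416 ft.

A by 416 ft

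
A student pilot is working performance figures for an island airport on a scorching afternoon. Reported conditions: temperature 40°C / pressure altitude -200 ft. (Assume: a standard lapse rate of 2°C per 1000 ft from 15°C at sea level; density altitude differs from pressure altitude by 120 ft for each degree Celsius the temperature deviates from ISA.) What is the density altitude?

2752 ft

ISA temperature at -200 ft = 15 − 2 × (-200/1000) = 15.4°C.
ISA deviation = 40 − 15.4 = +24.6°C.
Density altitude = -200 + 120 × (24.6) = -200 + (+2952) = 2752 ft.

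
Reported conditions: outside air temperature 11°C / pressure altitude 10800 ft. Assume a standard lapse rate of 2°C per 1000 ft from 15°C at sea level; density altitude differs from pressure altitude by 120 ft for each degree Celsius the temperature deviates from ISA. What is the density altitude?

ISA temperature at 10800 ft = 15 − 2 × (10800/1000) = -6.6°C.
ISA deviation = 11 − (-6.6) = +17.6°C.
Density altitude = 10800 + 120 × (17.6) = 10800 + (+2112) = 12912 ft.

12912 ft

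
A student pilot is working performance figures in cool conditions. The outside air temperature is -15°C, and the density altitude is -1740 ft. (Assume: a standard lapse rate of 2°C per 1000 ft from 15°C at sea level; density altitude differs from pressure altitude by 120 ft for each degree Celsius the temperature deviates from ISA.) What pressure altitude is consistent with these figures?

DA = PA + 120 × (OAT − (15 − 2·PA/1000)) = PA + 120·OAT − 1800 + 0.24·PA = 1.24·PA + 120·OAT − 1800.
So 1.24·PA = -1740 − 120 × (-15) + 1800 = 1860.
PA = 1860 / 1.24 = 1500 ft.

1500 ft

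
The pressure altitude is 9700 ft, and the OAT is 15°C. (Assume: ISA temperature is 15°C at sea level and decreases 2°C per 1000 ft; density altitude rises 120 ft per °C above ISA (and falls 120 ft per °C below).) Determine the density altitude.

12028 ft

ISA temperature at 9700 ft = 15 − 2 × (9700/1000) = -4.4°C.
ISA deviation = 15 − (-4.4) = +19.4°C.
Density altitude = 9700 + 120 × (19.4) = 9700 + (+2328) = 12028 ft.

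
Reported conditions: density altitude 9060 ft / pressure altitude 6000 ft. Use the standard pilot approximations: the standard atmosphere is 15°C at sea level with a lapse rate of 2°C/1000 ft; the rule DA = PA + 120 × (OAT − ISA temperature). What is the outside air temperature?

Density altitude − pressure altitude = 9060 − 6000 = +3060 ft.
At 120 ft/°C that is an ISA deviation of 3060/120 = +25.5°C.
ISA temperature at 6000 ft = 15 − 2 × (6000/1000) = 3°C.
OAT = ISA + deviation = 3 + (+25.5) = 28.5°C.

28.5°C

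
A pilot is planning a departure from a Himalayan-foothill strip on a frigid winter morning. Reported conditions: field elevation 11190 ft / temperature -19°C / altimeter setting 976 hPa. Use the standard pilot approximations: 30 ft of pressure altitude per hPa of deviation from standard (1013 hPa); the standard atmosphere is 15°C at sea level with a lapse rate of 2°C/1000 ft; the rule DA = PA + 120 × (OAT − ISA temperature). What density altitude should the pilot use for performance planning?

11172 ft

Pressure altitude = 11190 + (1013 − 976) × 30 = 11190 + (+1110) = 12300 ft.
ISA temperature at 12300 ft = 15 − 2 × (12300/1000) = -9.6°C.
ISA deviation = -19 − (-9.6) = -9.4°C.
Density altitude = 12300 + 120 × (-9.4) = 11172 ft.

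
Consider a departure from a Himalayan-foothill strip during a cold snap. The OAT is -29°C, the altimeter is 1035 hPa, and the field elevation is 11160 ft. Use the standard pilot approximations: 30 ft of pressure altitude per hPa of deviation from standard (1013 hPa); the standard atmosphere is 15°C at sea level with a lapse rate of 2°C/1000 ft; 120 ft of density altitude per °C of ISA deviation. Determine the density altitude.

7740 ft

Pressure altitude = 11160 + (1013 − 1035) × 30 = 11160 + (-660) = 10500 ft.
ISA temperature at 10500 ft = 15 − 2 × (10500/1000) = -6°C.
ISA deviation = -29 − (-6) = -23°C.
Density altitude = 10500 + 120 × (-23) = 7740 ft.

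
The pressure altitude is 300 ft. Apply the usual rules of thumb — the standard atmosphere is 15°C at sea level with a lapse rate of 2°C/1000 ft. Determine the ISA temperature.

ISA temperature = 15 − 2 × (300/1000) = 15 − 0.6 = 14.4°C.

14.4°C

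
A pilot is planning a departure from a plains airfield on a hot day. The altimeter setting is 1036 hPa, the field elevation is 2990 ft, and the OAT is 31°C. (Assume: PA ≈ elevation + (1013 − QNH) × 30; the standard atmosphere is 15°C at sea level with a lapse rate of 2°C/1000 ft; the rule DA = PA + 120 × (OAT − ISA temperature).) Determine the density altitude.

Pressure altitude = 2990 + (1013 − 1036) × 30 = 2990 + (-690) = 2300 ft.
ISA temperature at 2300 ft = 15 − 2 × (2300/1000) = 10.4°C.
ISA deviation = 31 − 10.4 = +20.6°C.
Density altitude = 2300 + 120 × (20.6) = 4772 ft.

4772 ft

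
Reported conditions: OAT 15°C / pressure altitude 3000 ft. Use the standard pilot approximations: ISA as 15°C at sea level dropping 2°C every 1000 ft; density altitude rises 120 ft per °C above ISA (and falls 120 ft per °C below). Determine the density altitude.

ISA temperature at 3000 ft = 15 − 2 × (3000/1000) = 9°C.
ISA deviation = 15 − 9 = +6°C.
Density altitude = 3000 + 120 × (6) = 3000 + (+720) = 3720 ft.

3720 ft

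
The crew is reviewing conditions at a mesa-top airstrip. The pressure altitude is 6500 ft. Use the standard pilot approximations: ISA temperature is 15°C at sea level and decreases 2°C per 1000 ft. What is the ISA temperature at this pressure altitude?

2°C

ISA temperature = 15 − 2 × (6500/1000) = 15 − 13 = 2°C.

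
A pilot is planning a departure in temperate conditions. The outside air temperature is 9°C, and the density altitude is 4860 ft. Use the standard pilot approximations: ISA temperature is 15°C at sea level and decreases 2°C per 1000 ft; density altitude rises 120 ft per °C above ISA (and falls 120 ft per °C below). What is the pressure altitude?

DA = PA + 120 × (OAT − (15 − 2·PA/1000)) = PA + 120·OAT − 1800 + 0.24·PA = 1.24·PA + 120·OAT − 1800.
So 1.24·PA = 4860 − 120 × 9 + 1800 = 5580.
PA = 5580 / 1.24 = 4500 ft.

4500 ft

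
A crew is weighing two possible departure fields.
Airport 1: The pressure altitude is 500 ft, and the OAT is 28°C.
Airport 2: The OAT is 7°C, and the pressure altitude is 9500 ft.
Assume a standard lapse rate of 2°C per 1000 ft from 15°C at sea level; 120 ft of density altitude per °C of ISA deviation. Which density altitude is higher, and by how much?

Airport 2 by 8640 ft

Airport 1: ISA temp = 14°C, deviation +14°C, DA = 500 + 120 × 14 = 2180 ft.
Airport 2: ISA temp = -4°C, deviation +11°C, DA = 9500 + 120 × 11 = 10820 ft.
Airport 2 is higher by 10820 − 2180 = 8640 ft.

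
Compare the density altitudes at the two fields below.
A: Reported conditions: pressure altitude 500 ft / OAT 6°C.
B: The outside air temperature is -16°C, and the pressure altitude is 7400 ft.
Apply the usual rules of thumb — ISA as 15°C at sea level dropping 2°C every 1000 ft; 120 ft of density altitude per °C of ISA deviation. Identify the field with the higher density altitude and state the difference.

A: ISA temp = 14°C, deviation -8°C, DA = 500 + 120 × (-8) = -460 ft.
B: ISA temp = 0.2°C, deviation -16.2°C, DA = 7400 + 120 × (-16.2) = 5456 ft.
B is higher by 5456 − (-460) = 5916 ft.

B by 5916 ft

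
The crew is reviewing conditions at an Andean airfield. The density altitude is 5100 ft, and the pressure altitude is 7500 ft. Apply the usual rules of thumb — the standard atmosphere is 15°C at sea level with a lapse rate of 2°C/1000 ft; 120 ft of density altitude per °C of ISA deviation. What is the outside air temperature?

-20°C

Density altitude − pressure altitude = 5100 − 7500 = -2400 ft.
At 120 ft/°C that is an ISA deviation of -2400/120 = -20°C.
ISA temperature at 7500 ft = 15 − 2 × (7500/1000) = 0°C.
OAT = ISA + deviation = 0 + (-20) = -20°C.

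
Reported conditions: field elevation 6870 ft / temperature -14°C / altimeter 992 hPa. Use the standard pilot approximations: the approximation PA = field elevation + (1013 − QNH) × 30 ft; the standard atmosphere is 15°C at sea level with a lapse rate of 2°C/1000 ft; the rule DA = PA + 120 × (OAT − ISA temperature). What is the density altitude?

Pressure altitude = 6870 + (1013 − 992) × 30 = 6870 + (+630) = 7500 ft.
ISA temperature at 7500 ft = 15 − 2 × (7500/1000) = 0°C.
ISA deviation = -14 − 0 = -14°C.
Density altitude = 7500 + 120 × (-14) = 5820 ft.

5820 ft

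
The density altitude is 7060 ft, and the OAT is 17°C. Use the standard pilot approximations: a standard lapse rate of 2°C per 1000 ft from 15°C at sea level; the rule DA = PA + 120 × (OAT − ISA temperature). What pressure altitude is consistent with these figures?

DA = PA + 120 × (OAT − (15 − 2·PA/1000)) = PA + 120·OAT − 1800 + 0.24·PA = 1.24·PA + 120·OAT − 1800.
So 1.24·PA = 7060 − 120 × 17 + 1800 = 6820.
PA = 6820 / 1.24 = 5500 ft.

5500 ft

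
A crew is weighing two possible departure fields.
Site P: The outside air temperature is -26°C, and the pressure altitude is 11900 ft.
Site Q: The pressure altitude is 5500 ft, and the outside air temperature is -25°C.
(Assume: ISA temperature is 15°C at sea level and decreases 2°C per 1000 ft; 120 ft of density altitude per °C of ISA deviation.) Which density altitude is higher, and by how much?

Site P: ISA temp = -8.8°C, deviation -17.2°C, DA = 11900 + 120 × (-17.2) = 9836 ft.
Site Q: ISA temp = 4°C, deviation -29°C, DA = 5500 + 120 × (-29) = 2020 ft.
Site P is higher by 9836 − 2020 = 7816 ft.

Site P by 7816 ft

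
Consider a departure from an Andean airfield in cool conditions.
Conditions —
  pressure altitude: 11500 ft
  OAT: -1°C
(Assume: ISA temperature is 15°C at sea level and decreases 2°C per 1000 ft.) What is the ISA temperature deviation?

ISA temperature at 11500 ft = 15 − 2 × (11500/1000) = -8°C.
Deviation = OAT − ISA = -1 − (-8) = +7°C.

ISA+7°C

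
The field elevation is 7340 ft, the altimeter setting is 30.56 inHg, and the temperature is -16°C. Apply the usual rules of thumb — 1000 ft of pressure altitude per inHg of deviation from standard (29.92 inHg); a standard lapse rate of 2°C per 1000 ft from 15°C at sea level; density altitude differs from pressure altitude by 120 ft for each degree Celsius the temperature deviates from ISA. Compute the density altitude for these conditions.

Pressure altitude = 7340 + (29.92 − 30.56) × 1000 = 7340 + (-640) = 6700 ft.
ISA temperature at 6700 ft = 15 − 2 × (6700/1000) = 1.6°C.
ISA deviation = -16 − 1.6 = -17.6°C.
Density altitude = 6700 + 120 × (-17.6) = 4588 ft.

4588 ft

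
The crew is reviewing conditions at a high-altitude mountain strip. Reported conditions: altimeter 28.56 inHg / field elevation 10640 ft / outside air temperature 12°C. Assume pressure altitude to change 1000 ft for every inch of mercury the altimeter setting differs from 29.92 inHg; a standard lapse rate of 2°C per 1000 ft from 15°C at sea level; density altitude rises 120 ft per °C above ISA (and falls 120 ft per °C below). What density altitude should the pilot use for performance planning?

Pressure altitude = 10640 + (29.92 − 28.56) × 1000 = 10640 + (+1360) = 12000 ft.
ISA temperature at 12000 ft = 15 − 2 × (12000/1000) = -9°C.
ISA deviation = 12 − (-9) = +21°C.
Density altitude = 12000 + 120 × (21) = 14520 ft.

14520 ft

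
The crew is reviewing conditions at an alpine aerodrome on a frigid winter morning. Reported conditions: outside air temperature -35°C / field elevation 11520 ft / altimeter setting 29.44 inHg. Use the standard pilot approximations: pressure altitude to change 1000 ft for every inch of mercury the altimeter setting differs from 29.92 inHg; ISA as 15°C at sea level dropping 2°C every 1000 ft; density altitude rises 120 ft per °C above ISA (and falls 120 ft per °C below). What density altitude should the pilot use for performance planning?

Pressure altitude = 11520 + (29.92 − 29.44) × 1000 = 11520 + (+480) = 12000 ft.
ISA temperature at 12000 ft = 15 − 2 × (12000/1000) = -9°C.
ISA deviation = -35 − (-9) = -26°C.
Density altitude = 12000 + 120 × (-26) = 8880 ft.

8880 ft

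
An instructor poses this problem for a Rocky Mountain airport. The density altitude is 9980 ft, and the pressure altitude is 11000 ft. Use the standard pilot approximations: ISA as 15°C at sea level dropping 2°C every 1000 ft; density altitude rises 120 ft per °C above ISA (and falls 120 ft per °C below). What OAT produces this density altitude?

Density altitude − pressure altitude = 9980 − 11000 = -1020 ft.
At 120 ft/°C that is an ISA deviation of -1020/120 = -8.5°C.
ISA temperature at 11000 ft = 15 − 2 × (11000/1000) = -7°C.
OAT = ISA + deviation = -7 + (-8.5) = -15.5°C.

-15.5°C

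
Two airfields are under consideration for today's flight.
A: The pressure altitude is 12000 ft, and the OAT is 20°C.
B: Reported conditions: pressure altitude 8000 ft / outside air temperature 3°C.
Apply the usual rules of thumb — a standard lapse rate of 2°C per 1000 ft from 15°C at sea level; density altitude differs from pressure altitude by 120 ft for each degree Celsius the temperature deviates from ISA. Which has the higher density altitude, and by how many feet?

A: ISA temp = -9°C, deviation +29°C, DA = 12000 + 120 × 29 = 15480 ft.
B: ISA temp = -1°C, deviation +4°C, DA = 8000 + 120 × 4 = 8480 ft.
A is higher by 15480 − 8480 = 7000 ft.

A by 7000 ft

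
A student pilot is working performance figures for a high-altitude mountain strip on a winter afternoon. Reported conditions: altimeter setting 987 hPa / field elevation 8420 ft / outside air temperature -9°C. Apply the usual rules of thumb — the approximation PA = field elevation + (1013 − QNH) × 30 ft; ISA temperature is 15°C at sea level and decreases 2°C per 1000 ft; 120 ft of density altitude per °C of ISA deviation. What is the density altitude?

Pressure altitude = 8420 + (1013 − 987) × 30 = 8420 + (+780) = 9200 ft.
ISA temperature at 9200 ft = 15 − 2 × (9200/1000) = -3.4°C.
ISA deviation = -9 − (-3.4) = -5.6°C.
Density altitude = 9200 + 120 × (-5.6) = 8528 ft.

8528 ft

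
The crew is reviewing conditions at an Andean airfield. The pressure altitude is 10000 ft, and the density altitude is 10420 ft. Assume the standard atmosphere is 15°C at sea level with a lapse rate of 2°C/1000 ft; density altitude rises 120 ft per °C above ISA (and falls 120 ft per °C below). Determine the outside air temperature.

-1.5°C

Density altitude − pressure altitude = 10420 − 10000 = +420 ft.
At 120 ft/°C that is an ISA deviation of 420/120 = +3.5°C.
ISA temperature at 10000 ft = 15 − 2 × (10000/1000) = -5°C.
OAT = ISA + deviation = -5 + (+3.5) = -1.5°C.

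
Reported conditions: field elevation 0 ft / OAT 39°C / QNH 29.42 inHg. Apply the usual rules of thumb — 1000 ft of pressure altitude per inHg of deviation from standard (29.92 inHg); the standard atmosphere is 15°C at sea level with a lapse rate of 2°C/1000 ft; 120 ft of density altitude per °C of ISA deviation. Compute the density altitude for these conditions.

Pressure altitude = 0 + (29.92 − 29.42) × 1000 = 0 + (+500) = 500 ft.
ISA temperature at 500 ft = 15 − 2 × (500/1000) = 14°C.
ISA deviation = 39 − 14 = +25°C.
Density altitude = 500 + 120 × (25) = 3500 ft.

3500 ft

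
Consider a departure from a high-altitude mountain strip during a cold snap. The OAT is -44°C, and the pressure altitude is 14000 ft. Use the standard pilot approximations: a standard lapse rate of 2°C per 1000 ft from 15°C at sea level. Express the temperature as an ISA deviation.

ISA temperature at 14000 ft = 15 − 2 × (14000/1000) = -13°C.
Deviation = OAT − ISA = -44 − (-13) = -31°C.

ISA-31°C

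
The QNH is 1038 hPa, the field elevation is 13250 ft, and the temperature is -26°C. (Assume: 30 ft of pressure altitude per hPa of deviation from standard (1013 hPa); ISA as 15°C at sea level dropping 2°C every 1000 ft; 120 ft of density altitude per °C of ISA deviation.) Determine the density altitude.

10580 ft

Pressure altitude = 13250 + (1013 − 1038) × 30 = 13250 + (-750) = 12500 ft.
ISA temperature at 12500 ft = 15 − 2 × (12500/1000) = -10°C.
ISA deviation = -26 − (-10) = -16°C.
Density altitude = 12500 + 120 × (-16) = 10580 ft.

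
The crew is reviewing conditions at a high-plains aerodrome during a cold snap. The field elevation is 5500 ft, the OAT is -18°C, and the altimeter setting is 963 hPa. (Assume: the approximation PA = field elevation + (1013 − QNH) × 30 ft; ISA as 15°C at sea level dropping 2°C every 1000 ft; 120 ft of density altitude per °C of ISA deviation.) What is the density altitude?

4720 ft

Pressure altitude = 5500 + (1013 − 963) × 30 = 5500 + (+1500) = 7000 ft.
ISA temperature at 7000 ft = 15 − 2 × (7000/1000) = 1°C.
ISA deviation = -18 − 1 = -19°C.
Density altitude = 7000 + 120 × (-19) = 4720 ft.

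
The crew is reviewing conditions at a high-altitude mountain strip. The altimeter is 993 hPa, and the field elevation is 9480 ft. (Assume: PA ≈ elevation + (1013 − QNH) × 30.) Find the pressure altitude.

10080 ft

Pressure correction = (1013 − 993) × 30 = +600 ft.
Pressure altitude = 9480 + (+600) = 10080 ft.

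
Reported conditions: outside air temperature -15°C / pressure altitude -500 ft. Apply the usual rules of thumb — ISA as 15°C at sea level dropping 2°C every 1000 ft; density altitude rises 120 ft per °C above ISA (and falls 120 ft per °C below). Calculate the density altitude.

ISA temperature at -500 ft = 15 − 2 × (-500/1000) = 16°C.
ISA deviation = -15 − 16 = -31°C.
Density altitude = -500 + 120 × (-31) = -500 + (-3720) = -4220 ft.

-4220 ft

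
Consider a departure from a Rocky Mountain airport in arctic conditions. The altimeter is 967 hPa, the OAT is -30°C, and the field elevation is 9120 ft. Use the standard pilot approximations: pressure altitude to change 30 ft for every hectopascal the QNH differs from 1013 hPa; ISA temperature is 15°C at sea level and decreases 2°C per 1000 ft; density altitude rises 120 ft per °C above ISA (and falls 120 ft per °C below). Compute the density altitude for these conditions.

Pressure altitude = 9120 + (1013 − 967) × 30 = 9120 + (+1380) = 10500 ft.
ISA temperature at 10500 ft = 15 − 2 × (10500/1000) = -6°C.
ISA deviation = -30 − (-6) = -24°C.
Density altitude = 10500 + 120 × (-24) = 7620 ft.

7620 ft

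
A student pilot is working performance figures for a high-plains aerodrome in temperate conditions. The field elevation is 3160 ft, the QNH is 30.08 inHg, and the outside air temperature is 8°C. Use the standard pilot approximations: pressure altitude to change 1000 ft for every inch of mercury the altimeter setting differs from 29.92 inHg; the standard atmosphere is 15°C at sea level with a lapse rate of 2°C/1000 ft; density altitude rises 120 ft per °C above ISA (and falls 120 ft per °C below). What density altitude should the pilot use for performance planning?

2880 ft

Pressure altitude = 3160 + (29.92 − 30.08) × 1000 = 3160 + (-160) = 3000 ft.
ISA temperature at 3000 ft = 15 − 2 × (3000/1000) = 9°C.
ISA deviation = 8 − 9 = -1°C.
Density altitude = 3000 + 120 × (-1) = 2880 ft.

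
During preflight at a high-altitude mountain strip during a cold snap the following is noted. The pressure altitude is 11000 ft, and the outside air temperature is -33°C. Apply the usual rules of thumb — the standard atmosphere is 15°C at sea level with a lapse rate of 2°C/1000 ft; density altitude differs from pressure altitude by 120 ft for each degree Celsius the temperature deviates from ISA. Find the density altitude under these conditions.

ISA temperature at 11000 ft = 15 − 2 × (11000/1000) = -7°C.
ISA deviation = -33 − (-7) = -26°C.
Density altitude = 11000 + 120 × (-26) = 11000 + (-3120) = 7880 ft.

7880 ft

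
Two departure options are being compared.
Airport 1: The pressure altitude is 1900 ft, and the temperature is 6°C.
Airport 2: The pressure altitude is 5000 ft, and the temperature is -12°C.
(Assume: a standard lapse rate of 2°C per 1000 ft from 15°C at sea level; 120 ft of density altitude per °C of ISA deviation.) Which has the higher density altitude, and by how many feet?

Airport 2 by 1684 ft

Airport 1: ISA temp = 11.2°C, deviation -5.2°C, DA = 1900 + 120 × (-5.2) = 1276 ft.
Airport 2: ISA temp = 5°C, deviation -17°C, DA = 5000 + 120 × (-17) = 2960 ft.
Airport 2 is higher by 2960 − 1276 = 1684 ft.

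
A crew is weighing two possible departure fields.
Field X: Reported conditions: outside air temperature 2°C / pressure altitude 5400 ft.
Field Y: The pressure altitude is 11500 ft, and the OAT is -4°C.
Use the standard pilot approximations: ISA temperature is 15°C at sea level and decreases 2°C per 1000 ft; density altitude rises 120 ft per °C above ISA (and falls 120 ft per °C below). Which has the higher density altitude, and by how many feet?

Field X: ISA temp = 4.2°C, deviation -2.2°C, DA = 5400 + 120 × (-2.2) = 5136 ft.
Field Y: ISA temp = -8°C, deviation +4°C, DA = 11500 + 120 × 4 = 11980 ft.
Field Y is higher by 11980 − 5136 = 6844 ft.

Field Y by 6844 ft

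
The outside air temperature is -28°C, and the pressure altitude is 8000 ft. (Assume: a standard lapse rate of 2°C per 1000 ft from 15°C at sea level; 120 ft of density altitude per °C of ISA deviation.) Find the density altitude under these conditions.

ISA temperature at 8000 ft = 15 − 2 × (8000/1000) = -1°C.
ISA deviation = -28 − (-1) = -27°C.
Density altitude = 8000 + 120 × (-27) = 8000 + (-3240) = 4760 ft.

4760 ft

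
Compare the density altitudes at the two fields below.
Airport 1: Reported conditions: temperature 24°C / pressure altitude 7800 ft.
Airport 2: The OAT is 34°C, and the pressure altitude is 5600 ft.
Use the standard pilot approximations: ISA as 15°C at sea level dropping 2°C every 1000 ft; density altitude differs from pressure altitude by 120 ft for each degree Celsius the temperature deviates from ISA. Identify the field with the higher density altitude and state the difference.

Airport 1 by 1528 ft

Airport 1: ISA temp = -0.6°C, deviation +24.6°C, DA = 7800 + 120 × 24.6 = 10752 ft.
Airport 2: ISA temp = 3.8°C, deviation +30.2°C, DA = 5600 + 120 × 30.2 = 9224 ft.
Airport 1 is higher by 10752 − 9224 = 1528 ft.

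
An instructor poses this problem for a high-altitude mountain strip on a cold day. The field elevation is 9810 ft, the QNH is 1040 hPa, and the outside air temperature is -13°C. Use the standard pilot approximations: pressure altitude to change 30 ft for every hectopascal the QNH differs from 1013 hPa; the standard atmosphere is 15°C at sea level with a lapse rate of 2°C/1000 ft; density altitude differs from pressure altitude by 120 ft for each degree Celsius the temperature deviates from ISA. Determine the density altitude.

7800 ft

Pressure altitude = 9810 + (1013 − 1040) × 30 = 9810 + (-810) = 9000 ft.
ISA temperature at 9000 ft = 15 − 2 × (9000/1000) = -3°C.
ISA deviation = -13 − (-3) = -10°C.
Density altitude = 9000 + 120 × (-10) = 7800 ft.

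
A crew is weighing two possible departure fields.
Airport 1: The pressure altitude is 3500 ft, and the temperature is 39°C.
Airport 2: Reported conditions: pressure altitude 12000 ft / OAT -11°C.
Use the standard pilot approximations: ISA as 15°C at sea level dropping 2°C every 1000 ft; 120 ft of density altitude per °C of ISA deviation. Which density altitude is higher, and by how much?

Airport 2 by 4540 ft

Airport 1: ISA temp = 8°C, deviation +31°C, DA = 3500 + 120 × 31 = 7220 ft.
Airport 2: ISA temp = -9°C, deviation -2°C, DA = 12000 + 120 × (-2) = 11760 ft.
Airport 2 is higher by 11760 − 7220 = 4540 ft.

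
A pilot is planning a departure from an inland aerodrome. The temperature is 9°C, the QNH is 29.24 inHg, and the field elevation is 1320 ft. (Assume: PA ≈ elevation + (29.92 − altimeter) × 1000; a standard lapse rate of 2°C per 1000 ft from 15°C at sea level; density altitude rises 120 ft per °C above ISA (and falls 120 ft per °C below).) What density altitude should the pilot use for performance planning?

Pressure altitude = 1320 + (29.92 − 29.24) × 1000 = 1320 + (+680) = 2000 ft.
ISA temperature at 2000 ft = 15 − 2 × (2000/1000) = 11°C.
ISA deviation = 9 − 11 = -2°C.
Density altitude = 2000 + 120 × (-2) = 1760 ft.

1760 ft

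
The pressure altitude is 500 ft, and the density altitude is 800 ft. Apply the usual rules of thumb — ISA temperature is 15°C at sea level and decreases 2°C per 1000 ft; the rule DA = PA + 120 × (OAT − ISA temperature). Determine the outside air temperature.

16.5°C

Density altitude − pressure altitude = 800 − 500 = +300 ft.
At 120 ft/°C that is an ISA deviation of 300/120 = +2.5°C.
ISA temperature at 500 ft = 15 − 2 × (500/1000) = 14°C.
OAT = ISA + deviation = 14 + (+2.5) = 16.5°C.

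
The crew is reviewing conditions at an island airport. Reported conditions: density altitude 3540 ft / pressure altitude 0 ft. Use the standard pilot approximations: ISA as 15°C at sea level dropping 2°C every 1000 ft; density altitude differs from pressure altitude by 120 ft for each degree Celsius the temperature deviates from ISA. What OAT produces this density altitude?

Density altitude − pressure altitude = 3540 − 0 = +3540 ft.
At 120 ft/°C that is an ISA deviation of 3540/120 = +29.5°C.
ISA temperature at 0 ft = 15 − 2 × (0/1000) = 15°C.
OAT = ISA + deviation = 15 + (+29.5) = 44.5°C.

44.5°C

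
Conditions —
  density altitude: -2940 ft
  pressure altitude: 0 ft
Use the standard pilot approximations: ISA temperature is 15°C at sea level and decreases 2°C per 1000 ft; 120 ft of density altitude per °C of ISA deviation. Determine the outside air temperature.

Density altitude − pressure altitude = -2940 − 0 = -2940 ft.
At 120 ft/°C that is an ISA deviation of -2940/120 = -24.5°C.
ISA temperature at 0 ft = 15 − 2 × (0/1000) = 15°C.
OAT = ISA + deviation = 15 + (-24.5) = -9.5°C.

-9.5°C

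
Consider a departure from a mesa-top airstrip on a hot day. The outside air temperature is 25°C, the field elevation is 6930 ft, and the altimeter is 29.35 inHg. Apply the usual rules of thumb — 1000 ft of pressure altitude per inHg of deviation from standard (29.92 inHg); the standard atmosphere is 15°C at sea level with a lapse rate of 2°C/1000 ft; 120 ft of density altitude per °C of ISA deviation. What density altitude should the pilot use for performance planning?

Pressure altitude = 6930 + (29.92 − 29.35) × 1000 = 6930 + (+570) = 7500 ft.
ISA temperature at 7500 ft = 15 − 2 × (7500/1000) = 0°C.
ISA deviation = 25 − 0 = +25°C.
Density altitude = 7500 + 120 × (25) = 10500 ft.

10500 ft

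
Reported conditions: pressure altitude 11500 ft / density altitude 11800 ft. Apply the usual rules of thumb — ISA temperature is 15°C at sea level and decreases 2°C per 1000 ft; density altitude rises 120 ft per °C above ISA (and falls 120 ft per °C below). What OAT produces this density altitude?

-5.5°C

Density altitude − pressure altitude = 11800 − 11500 = +300 ft.
At 120 ft/°C that is an ISA deviation of 300/120 = +2.5°C.
ISA temperature at 11500 ft = 15 − 2 × (11500/1000) = -8°C.
OAT = ISA + deviation = -8 + (+2.5) = -5.5°C.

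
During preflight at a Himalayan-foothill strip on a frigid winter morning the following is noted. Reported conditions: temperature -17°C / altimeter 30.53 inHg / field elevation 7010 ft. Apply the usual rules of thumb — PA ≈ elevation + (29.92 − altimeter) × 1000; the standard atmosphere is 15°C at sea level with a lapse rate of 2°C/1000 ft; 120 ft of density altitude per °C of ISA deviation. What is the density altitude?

Pressure altitude = 7010 + (29.92 − 30.53) × 1000 = 7010 + (-610) = 6400 ft.
ISA temperature at 6400 ft = 15 − 2 × (6400/1000) = 2.2°C.
ISA deviation = -17 − 2.2 = -19.2°C.
Density altitude = 6400 + 120 × (-19.2) = 4096 ft.

4096 ft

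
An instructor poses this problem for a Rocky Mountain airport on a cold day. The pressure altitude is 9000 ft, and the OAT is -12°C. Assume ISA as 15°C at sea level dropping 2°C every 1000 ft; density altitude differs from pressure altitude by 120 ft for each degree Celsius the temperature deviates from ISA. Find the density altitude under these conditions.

ISA temperature at 9000 ft = 15 − 2 × (9000/1000) = -3°C.
ISA deviation = -12 − (-3) = -9°C.
Density altitude = 9000 + 120 × (-9) = 9000 + (-1080) = 7920 ft.

7920 ft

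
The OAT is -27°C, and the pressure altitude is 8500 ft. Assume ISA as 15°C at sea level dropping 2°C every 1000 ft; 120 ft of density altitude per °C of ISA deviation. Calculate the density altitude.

ISA temperature at 8500 ft = 15 − 2 × (8500/1000) = -2°C.
ISA deviation = -27 − (-2) = -25°C.
Density altitude = 8500 + 120 × (-25) = 8500 + (-3000) = 5500 ft.

5500 ft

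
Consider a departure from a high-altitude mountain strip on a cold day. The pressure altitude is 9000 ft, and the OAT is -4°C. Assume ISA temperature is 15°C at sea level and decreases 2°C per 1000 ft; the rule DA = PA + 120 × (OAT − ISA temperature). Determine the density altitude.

8880 ft

ISA temperature at 9000 ft = 15 − 2 × (9000/1000) = -3°C.
ISA deviation = -4 − (-3) = -1°C.
Density altitude = 9000 + 120 × (-1) = 9000 + (-120) = 8880 ft.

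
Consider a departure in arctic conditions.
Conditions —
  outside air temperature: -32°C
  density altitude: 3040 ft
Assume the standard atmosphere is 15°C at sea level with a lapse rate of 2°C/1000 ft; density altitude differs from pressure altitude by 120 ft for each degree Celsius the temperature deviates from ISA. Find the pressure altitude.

7000 ft

DA = PA + 120 × (OAT − (15 − 2·PA/1000)) = PA + 120·OAT − 1800 + 0.24·PA = 1.24·PA + 120·OAT − 1800.
So 1.24·PA = 3040 − 120 × (-32) + 1800 = 8680.
PA = 8680 / 1.24 = 7000 ft.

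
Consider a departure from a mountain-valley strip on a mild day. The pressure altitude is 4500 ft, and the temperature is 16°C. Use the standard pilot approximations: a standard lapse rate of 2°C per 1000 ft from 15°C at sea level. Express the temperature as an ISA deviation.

ISA temperature at 4500 ft = 15 − 2 × (4500/1000) = 6°C.
Deviation = OAT − ISA = 16 − 6 = +10°C.

ISA+10°C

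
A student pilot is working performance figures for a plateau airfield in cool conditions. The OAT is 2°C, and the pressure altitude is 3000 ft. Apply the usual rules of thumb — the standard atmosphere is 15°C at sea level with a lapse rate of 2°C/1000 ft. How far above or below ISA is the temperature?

ISA temperature at 3000 ft = 15 − 2 × (3000/1000) = 9°C.
Deviation = OAT − ISA = 2 − 9 = -7°C.

ISA-7°C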